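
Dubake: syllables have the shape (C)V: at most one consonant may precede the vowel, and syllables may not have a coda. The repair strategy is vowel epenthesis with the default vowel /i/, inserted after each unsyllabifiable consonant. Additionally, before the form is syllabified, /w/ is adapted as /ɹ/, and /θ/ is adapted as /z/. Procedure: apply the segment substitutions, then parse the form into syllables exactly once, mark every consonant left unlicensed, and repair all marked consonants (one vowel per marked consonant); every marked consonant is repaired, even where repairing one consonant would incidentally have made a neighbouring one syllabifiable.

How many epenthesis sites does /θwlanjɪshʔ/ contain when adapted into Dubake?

6

After substitution the input is /zɹlanjɪshʔ/.
The unsyllabifiable consonants are /z/, /ɹ/, /n/, /s/, /h/, /ʔ/; each receives one epenthetic vowel.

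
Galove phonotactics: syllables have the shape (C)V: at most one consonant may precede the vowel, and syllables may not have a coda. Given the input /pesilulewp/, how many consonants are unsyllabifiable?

The consonants /w/, /p/ cannot be parsed into a legal (C)V syllable (no codas are permitted; onsets are limited to one consonant).

2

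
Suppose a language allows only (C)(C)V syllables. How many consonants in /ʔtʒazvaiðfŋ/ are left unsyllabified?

4

Syllabifying with onset maximization leaves /ʔ/, /ð/, /f/, /ŋ/ stranded (no codas are permitted; onsets may contain at most 2 consonants).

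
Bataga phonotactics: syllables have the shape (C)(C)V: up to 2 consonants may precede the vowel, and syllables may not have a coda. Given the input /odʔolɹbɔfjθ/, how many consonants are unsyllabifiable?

Syllabifying with onset maximization leaves /l/, /f/, /j/, /θ/ stranded (no codas are permitted; onsets may contain at most 2 consonants).

4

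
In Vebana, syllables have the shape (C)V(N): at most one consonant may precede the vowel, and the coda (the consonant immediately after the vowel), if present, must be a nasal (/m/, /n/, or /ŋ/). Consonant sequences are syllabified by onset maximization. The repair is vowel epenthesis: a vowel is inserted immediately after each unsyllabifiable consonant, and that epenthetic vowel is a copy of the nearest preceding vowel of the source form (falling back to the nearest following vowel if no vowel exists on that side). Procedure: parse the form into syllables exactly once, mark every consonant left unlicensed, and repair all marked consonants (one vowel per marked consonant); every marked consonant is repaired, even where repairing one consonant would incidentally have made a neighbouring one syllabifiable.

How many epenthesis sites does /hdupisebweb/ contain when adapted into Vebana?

3

The unsyllabifiable consonants are /h/, /b/, /b/; each receives one epenthetic vowel.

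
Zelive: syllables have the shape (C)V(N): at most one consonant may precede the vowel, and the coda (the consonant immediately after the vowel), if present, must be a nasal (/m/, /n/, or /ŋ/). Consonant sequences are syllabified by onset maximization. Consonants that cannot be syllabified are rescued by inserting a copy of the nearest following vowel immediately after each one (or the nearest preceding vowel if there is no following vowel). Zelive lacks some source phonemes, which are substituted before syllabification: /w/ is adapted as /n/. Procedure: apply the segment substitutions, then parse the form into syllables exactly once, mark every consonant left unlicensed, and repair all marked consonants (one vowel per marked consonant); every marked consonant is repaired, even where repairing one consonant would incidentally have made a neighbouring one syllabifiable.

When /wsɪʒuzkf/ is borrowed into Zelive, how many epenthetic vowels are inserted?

4

After substitution the input is /nsɪʒuzkf/.
The unsyllabifiable consonants are /n/, /z/, /k/, /f/; each receives one epenthetic vowel.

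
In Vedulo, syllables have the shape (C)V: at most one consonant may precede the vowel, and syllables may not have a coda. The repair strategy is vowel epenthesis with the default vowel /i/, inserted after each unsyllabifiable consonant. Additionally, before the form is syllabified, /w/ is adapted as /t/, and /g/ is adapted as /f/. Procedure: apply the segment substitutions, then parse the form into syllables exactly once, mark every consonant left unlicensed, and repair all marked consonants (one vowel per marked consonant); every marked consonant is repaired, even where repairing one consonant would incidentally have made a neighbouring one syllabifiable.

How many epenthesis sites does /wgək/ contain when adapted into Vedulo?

After substitution the input is /tfək/.
The unsyllabifiable consonants are /t/, /k/; each receives one epenthetic vowel.

2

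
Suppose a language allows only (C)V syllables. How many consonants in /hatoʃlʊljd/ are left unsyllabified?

4

The consonants /ʃ/, /l/, /j/, /d/ cannot be parsed into a legal (C)V syllable (no codas are permitted; onsets are limited to one consonant).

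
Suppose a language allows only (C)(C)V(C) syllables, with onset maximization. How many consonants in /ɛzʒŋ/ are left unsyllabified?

2

Under (C)(C)V(C), the unsyllabifiable consonants are /ʒ/, /ŋ/ (at most one coda consonant is licensed; onsets may contain at most 2 consonants).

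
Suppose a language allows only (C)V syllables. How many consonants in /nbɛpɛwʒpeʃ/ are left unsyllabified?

Syllabifying with onset maximization leaves /n/, /w/, /ʒ/, /ʃ/ stranded (no codas are permitted; onsets are limited to one consonant).

4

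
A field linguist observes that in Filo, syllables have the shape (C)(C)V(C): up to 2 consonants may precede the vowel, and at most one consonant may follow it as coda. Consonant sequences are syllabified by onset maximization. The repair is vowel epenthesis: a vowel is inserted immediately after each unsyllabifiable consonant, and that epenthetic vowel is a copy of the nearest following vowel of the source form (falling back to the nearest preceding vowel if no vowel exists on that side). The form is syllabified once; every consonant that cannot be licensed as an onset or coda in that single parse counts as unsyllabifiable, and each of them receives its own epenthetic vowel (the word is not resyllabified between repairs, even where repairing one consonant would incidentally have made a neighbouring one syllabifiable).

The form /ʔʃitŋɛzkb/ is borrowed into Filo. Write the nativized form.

ʔʃitŋɛzkɛbɛ

Syllabifying with onset maximization leaves /k/, /b/ stranded (at most one coda consonant is licensed; onsets may contain at most 2 consonants).
Inserting the epenthetic vowel yields /k/ → /kɛ/, /b/ → /bɛ/.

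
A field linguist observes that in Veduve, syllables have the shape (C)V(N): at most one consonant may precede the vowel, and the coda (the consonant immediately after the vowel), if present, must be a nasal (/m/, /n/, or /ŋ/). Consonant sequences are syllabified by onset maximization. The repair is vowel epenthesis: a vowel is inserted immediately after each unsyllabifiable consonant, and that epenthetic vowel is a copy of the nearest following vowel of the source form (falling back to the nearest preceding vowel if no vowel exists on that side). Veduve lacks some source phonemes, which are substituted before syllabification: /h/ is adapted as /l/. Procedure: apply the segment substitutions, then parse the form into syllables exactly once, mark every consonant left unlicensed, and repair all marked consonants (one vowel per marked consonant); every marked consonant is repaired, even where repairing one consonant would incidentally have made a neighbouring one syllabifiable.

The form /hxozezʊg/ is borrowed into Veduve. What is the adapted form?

Substitution: /h/ → /l/, giving /lxozezʊg/.
Under (C)V(N), the unsyllabifiable consonants are /l/, /g/ (only a nasal (/m/, /n/, or /ŋ/) is licensed in coda position; onsets are limited to one consonant).
Inserting the epenthetic vowel yields /l/ → /lo/, /g/ → /gʊ/.

loxozezʊgʊ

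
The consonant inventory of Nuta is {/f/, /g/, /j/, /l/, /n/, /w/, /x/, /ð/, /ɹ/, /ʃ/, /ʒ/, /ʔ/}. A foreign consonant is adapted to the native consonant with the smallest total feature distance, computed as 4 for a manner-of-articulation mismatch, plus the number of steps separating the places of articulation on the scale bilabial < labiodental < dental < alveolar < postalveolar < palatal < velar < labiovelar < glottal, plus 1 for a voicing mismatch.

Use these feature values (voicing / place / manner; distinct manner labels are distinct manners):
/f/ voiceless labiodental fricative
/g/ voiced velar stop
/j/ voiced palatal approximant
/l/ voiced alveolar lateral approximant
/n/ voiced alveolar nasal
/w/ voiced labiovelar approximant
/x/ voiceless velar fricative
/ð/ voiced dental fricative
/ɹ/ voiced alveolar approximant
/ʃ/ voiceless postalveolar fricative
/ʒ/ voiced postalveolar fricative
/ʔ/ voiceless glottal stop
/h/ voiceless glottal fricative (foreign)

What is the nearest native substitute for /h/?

x

/x/ is closest: same manner (fricative), place distance 2 (glottal→velar), same voicing; total 2. Next closest is /ʃ/ at distance 4.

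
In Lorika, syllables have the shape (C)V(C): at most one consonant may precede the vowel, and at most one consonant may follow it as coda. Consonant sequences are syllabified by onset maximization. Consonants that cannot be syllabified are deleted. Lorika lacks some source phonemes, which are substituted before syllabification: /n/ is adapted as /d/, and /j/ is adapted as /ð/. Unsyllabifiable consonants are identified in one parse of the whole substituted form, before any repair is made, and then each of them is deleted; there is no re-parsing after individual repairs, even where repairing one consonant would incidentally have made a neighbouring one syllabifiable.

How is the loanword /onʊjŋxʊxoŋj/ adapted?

odʊðxʊxoŋ

Substitution: /n/ → /d/, /j/ → /ð/, giving /odʊðŋxʊxoŋð/.
Under (C)V(C), the unsyllabifiable consonants are /ŋ/, /ð/ (at most one coda consonant is licensed; onsets are limited to one consonant).
Deleting the stranded consonants removes /ŋ/, /ð/.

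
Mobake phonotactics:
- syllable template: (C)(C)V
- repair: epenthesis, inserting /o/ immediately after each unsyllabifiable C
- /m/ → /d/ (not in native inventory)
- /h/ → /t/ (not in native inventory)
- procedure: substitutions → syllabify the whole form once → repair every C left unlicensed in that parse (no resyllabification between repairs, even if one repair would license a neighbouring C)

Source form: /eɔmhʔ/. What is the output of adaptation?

Substitution: /m/ → /d/, /h/ → /t/, giving /eɔdtʔ/.
Under (C)(C)V, the unsyllabifiable consonants are /d/, /t/, /ʔ/ (no codas are permitted; onsets may contain at most 2 consonants).
Each unlicensed consonant becomes the onset of a new syllable: /d/ → /do/, /t/ → /to/, /ʔ/ → /ʔo/.

eɔdotoʔo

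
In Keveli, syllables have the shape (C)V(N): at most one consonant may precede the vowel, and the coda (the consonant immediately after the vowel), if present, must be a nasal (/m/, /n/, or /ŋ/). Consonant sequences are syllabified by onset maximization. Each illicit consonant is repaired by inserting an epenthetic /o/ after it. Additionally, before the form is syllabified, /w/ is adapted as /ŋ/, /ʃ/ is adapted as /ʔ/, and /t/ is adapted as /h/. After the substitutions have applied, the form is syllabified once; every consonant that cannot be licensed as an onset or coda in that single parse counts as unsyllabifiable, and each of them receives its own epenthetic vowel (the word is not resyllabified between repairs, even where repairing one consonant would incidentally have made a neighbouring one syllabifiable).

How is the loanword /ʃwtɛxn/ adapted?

Substitution: /ʃ/ → /ʔ/, /w/ → /ŋ/, /t/ → /h/, giving /ʔŋhɛxn/.
Syllabifying with onset maximization leaves /ʔ/, /ŋ/, /x/, /n/ stranded (only a nasal (/m/, /n/, or /ŋ/) is licensed in coda position; onsets are limited to one consonant).
Epenthesis after each stranded consonant: /ʔ/ → /ʔo/, /ŋ/ → /ŋo/, /x/ → /xo/, /n/ → /no/.

ʔoŋohɛxono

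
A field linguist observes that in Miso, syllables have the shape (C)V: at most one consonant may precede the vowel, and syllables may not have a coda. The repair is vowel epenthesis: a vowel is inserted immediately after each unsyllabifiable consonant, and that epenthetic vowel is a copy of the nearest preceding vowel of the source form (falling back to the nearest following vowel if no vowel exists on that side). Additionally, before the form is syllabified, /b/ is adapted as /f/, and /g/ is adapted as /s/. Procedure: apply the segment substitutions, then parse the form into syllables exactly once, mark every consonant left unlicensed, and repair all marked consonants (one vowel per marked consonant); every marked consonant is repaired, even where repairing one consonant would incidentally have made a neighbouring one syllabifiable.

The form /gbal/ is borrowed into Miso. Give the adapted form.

safala

Substitution: /g/ → /s/, /b/ → /f/, giving /sfal/.
Syllabifying with onset maximization leaves /s/, /l/ stranded (no codas are permitted; onsets are limited to one consonant).
Each unlicensed consonant becomes the onset of a new syllable: /s/ → /sa/, /l/ → /la/.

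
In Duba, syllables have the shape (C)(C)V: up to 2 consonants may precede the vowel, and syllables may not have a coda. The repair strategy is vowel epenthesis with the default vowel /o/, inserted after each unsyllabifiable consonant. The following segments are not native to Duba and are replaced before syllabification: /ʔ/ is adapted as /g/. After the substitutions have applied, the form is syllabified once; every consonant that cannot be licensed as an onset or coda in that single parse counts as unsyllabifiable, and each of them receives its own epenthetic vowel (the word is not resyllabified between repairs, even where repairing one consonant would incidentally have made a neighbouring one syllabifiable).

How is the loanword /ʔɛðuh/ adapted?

gɛðuho

Substitution: /ʔ/ → /g/, giving /gɛðuh/.
Under (C)(C)V, the unsyllabifiable consonants are /h/ (no codas are permitted; onsets may contain at most 2 consonants).
Each unlicensed consonant becomes the onset of a new syllable: /h/ → /ho/.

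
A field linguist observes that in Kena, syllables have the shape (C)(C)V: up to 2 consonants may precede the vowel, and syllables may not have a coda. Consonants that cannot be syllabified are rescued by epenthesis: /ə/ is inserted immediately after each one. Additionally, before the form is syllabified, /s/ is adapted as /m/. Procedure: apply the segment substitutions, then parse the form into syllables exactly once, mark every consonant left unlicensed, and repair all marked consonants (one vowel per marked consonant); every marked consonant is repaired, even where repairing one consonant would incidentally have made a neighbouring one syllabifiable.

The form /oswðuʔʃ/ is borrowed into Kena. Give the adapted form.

oməwðuʔəʃə

Substitution: /s/ → /m/, giving /omwðuʔʃ/.
Syllabifying with onset maximization leaves /m/, /ʔ/, /ʃ/ stranded (no codas are permitted; onsets may contain at most 2 consonants).
Each unlicensed consonant becomes the onset of a new syllable: /m/ → /mə/, /ʔ/ → /ʔə/, /ʃ/ → /ʃə/.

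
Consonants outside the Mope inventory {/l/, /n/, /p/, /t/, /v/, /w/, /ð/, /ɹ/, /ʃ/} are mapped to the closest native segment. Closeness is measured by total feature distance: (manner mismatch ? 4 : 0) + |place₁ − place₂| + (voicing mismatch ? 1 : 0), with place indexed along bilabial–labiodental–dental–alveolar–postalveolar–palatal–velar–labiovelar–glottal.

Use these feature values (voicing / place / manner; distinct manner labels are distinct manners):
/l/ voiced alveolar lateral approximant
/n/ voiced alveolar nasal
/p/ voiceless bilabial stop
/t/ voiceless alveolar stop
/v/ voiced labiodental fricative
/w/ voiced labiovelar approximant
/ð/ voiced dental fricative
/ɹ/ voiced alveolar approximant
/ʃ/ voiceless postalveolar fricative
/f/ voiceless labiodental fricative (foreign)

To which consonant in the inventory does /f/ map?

v

/v/ is closest: same manner (fricative), place distance 0 (labiodental→labiodental), voicing differs (+1); total 1. Next closest is /ð/ at distance 2.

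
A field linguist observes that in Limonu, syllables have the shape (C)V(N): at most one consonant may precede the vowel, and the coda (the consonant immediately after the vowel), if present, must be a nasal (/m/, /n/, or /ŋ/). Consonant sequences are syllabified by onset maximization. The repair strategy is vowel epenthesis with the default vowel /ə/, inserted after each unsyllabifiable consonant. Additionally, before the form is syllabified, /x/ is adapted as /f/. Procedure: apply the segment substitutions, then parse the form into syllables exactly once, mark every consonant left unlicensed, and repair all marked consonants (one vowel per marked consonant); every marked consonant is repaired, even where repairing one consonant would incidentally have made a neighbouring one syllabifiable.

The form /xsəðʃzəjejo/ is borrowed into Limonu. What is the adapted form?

Substitution: /x/ → /f/, giving /fsəðʃzəjejo/.
Syllabifying with onset maximization leaves /f/, /ð/, /ʃ/ stranded (only a nasal (/m/, /n/, or /ŋ/) is licensed in coda position; onsets are limited to one consonant).
Each unlicensed consonant becomes the onset of a new syllable: /f/ → /fə/, /ð/ → /ðə/, /ʃ/ → /ʃə/.

fəsəðəʃəzəjejo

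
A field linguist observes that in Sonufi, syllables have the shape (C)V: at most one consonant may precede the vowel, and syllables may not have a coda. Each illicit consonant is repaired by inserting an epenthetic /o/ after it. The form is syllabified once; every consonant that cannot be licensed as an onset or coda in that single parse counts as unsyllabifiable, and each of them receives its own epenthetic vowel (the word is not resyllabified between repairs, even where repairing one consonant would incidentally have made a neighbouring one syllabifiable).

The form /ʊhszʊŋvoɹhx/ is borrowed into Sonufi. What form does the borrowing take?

ʊhosozʊŋovoɹohoxo

The consonants /h/, /s/, /ŋ/, /ɹ/, /h/, /x/ cannot be parsed into a legal (C)V syllable (no codas are permitted; onsets are limited to one consonant).
Each unlicensed consonant becomes the onset of a new syllable: /h/ → /ho/, /s/ → /so/, /ŋ/ → /ŋo/, /ɹ/ → /ɹo/, /h/ → /ho/, /x/ → /xo/.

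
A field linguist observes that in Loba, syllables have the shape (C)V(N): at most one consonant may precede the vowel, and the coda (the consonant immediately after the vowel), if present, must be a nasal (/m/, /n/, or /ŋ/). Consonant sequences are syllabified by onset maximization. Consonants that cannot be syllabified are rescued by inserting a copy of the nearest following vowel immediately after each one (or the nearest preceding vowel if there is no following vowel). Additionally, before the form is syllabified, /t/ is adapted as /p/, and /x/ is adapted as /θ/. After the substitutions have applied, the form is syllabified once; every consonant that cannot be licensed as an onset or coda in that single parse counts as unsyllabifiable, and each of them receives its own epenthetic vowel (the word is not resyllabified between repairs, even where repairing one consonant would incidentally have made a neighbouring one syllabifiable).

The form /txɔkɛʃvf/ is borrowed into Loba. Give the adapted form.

Substitution: /t/ → /p/, /x/ → /θ/, giving /pθɔkɛʃvf/.
Syllabifying with onset maximization leaves /p/, /ʃ/, /v/, /f/ stranded (only a nasal (/m/, /n/, or /ŋ/) is licensed in coda position; onsets are limited to one consonant).
Inserting the epenthetic vowel yields /p/ → /pɔ/, /ʃ/ → /ʃɛ/, /v/ → /vɛ/, /f/ → /fɛ/.

pɔθɔkɛʃɛvɛfɛ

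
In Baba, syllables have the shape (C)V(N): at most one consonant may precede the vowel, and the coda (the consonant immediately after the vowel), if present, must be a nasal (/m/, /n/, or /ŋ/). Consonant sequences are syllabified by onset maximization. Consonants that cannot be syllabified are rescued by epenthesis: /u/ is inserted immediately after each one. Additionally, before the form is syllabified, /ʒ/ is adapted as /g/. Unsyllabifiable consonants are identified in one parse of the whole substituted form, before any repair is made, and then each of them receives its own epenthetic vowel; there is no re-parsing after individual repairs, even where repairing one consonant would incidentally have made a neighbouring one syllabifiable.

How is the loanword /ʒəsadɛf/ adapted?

gəsadɛfu

Substitution: /ʒ/ → /g/, giving /gəsadɛf/.
Under (C)V(N), the unsyllabifiable consonants are /f/ (only a nasal (/m/, /n/, or /ŋ/) is licensed in coda position; onsets are limited to one consonant).
Each unlicensed consonant becomes the onset of a new syllable: /f/ → /fu/.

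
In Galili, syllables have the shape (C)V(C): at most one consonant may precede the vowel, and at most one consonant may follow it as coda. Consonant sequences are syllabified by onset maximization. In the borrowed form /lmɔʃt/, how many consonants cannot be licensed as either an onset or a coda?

2

Syllabifying with onset maximization leaves /l/, /t/ stranded (at most one coda consonant is licensed; onsets are limited to one consonant).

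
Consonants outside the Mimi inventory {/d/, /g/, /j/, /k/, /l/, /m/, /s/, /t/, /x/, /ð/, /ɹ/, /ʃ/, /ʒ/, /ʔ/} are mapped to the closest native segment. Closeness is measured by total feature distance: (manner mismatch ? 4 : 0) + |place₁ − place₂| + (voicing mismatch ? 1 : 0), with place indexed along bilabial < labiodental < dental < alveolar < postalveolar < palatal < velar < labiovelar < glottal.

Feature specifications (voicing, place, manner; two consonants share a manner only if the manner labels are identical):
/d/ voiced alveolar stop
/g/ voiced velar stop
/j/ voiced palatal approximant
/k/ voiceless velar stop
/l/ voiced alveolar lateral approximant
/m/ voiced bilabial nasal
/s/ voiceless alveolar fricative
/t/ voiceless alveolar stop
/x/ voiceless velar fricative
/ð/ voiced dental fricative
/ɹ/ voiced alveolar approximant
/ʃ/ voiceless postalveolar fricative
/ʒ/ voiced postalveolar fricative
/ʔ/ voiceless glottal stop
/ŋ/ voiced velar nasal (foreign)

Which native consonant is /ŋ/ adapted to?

/g/ is closest: manner differs (nasal→stop, +4), place distance 0 (velar→velar), same voicing; total 4. Next closest is /j/ at distance 5.

g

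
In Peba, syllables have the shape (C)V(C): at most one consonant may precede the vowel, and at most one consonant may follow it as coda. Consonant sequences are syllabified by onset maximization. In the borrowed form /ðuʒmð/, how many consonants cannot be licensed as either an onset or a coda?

2

Under (C)V(C), the unsyllabifiable consonants are /m/, /ð/ (at most one coda consonant is licensed; onsets are limited to one consonant).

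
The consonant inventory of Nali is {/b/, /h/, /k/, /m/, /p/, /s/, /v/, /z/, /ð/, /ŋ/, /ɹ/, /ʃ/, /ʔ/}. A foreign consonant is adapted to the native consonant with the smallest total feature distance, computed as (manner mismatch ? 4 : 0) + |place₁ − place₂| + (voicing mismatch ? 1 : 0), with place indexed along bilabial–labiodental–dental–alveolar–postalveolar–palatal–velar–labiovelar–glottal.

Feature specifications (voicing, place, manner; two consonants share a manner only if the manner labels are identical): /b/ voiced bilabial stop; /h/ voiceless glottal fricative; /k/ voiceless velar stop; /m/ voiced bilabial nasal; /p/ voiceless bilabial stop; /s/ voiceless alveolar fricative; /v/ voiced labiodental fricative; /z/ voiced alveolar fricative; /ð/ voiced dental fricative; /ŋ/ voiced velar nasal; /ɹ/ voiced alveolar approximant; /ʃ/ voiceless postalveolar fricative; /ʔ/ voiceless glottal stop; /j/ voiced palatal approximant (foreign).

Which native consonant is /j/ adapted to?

ɹ

/ɹ/ is closest: same manner (approximant), place distance 2 (palatal→alveolar), same voicing; total 2. Next closest is /ŋ/ at distance 5.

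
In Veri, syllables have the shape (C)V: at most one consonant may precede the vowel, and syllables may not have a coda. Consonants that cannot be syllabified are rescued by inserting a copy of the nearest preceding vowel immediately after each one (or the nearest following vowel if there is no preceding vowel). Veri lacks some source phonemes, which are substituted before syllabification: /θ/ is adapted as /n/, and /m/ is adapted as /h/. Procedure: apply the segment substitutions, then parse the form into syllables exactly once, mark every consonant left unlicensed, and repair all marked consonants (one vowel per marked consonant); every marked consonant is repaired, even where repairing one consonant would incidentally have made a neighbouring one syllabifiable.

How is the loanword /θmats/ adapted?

Substitution: /θ/ → /n/, /m/ → /h/, giving /nhats/.
The consonants /n/, /t/, /s/ cannot be parsed into a legal (C)V syllable (no codas are permitted; onsets are limited to one consonant).
Each unlicensed consonant becomes the onset of a new syllable: /n/ → /na/, /t/ → /ta/, /s/ → /sa/.

nahatasa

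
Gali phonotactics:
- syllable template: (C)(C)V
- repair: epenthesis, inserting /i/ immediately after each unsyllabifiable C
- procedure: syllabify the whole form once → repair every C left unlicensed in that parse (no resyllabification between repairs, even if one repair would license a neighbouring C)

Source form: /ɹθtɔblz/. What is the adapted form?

ɹiθtɔbilizi

Under (C)(C)V, the unsyllabifiable consonants are /ɹ/, /b/, /l/, /z/ (no codas are permitted; onsets may contain at most 2 consonants).
Each unlicensed consonant becomes the onset of a new syllable: /ɹ/ → /ɹi/, /b/ → /bi/, /l/ → /li/, /z/ → /zi/.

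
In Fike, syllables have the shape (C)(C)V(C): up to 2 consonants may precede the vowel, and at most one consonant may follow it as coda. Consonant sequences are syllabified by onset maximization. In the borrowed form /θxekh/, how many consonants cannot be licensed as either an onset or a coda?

1

The consonants /h/ cannot be parsed into a legal (C)(C)V(C) syllable (at most one coda consonant is licensed; onsets may contain at most 2 consonants).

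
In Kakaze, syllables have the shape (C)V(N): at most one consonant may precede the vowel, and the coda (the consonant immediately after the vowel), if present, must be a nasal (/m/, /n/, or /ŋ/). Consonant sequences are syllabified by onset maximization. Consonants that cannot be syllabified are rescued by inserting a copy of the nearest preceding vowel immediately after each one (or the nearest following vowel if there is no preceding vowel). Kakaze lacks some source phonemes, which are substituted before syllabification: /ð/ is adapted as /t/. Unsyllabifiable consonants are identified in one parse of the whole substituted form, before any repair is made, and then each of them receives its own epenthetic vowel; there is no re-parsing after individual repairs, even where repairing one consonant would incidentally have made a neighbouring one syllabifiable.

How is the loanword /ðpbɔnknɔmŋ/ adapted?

tɔpɔbɔnkɔnɔmŋɔ

Substitution: /ð/ → /t/, giving /tpbɔnknɔmŋ/.
Under (C)V(N), the unsyllabifiable consonants are /t/, /p/, /k/, /ŋ/ (only a nasal (/m/, /n/, or /ŋ/) is licensed in coda position; onsets are limited to one consonant).
Each unlicensed consonant becomes the onset of a new syllable: /t/ → /tɔ/, /p/ → /pɔ/, /k/ → /kɔ/, /ŋ/ → /ŋɔ/.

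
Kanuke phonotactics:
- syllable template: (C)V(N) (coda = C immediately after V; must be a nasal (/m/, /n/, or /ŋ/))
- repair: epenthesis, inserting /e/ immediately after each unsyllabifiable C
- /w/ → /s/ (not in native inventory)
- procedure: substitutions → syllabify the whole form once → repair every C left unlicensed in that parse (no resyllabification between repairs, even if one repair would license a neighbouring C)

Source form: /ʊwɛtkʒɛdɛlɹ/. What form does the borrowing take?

ʊsɛtekeʒɛdɛleɹe

Substitution: /w/ → /s/, giving /ʊsɛtkʒɛdɛlɹ/.
Under (C)V(N), the unsyllabifiable consonants are /t/, /k/, /l/, /ɹ/ (only a nasal (/m/, /n/, or /ŋ/) is licensed in coda position; onsets are limited to one consonant).
Each unlicensed consonant becomes the onset of a new syllable: /t/ → /te/, /k/ → /ke/, /l/ → /le/, /ɹ/ → /ɹe/.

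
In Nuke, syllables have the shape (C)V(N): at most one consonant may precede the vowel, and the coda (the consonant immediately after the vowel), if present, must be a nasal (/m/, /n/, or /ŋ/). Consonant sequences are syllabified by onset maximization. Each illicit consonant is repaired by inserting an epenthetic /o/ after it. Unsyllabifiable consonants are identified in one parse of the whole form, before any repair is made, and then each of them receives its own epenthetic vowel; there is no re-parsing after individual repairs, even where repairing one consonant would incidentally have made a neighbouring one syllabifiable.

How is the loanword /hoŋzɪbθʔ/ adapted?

hoŋzɪboθoʔo

Syllabifying with onset maximization leaves /b/, /θ/, /ʔ/ stranded (only a nasal (/m/, /n/, or /ŋ/) is licensed in coda position; onsets are limited to one consonant).
Epenthesis after each stranded consonant: /b/ → /bo/, /θ/ → /θo/, /ʔ/ → /ʔo/.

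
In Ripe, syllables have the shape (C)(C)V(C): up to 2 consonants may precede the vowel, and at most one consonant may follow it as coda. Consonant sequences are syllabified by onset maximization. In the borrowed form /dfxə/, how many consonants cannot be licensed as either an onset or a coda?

Under (C)(C)V(C), the unsyllabifiable consonants are /d/ (at most one coda consonant is licensed; onsets may contain at most 2 consonants).

1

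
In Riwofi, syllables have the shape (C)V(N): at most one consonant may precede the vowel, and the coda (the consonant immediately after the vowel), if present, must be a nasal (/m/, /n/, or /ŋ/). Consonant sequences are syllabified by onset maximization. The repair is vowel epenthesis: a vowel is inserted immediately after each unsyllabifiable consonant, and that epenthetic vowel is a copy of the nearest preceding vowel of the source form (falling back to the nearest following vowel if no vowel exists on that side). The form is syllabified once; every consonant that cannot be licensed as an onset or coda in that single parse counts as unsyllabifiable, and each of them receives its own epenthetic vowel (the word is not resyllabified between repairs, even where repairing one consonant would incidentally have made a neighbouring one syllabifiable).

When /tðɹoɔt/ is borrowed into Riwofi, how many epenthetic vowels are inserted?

The unsyllabifiable consonants are /t/, /ð/, /t/; each receives one epenthetic vowel.

3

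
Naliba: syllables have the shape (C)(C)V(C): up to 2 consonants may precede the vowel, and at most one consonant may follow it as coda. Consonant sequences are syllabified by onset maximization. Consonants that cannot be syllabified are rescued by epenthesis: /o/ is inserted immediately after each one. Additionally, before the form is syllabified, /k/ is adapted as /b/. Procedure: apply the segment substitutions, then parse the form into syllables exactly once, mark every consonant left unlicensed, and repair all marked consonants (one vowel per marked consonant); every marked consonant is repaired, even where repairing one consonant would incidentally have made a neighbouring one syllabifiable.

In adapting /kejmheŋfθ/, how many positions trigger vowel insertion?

After substitution the input is /bejmheŋfθ/.
The unsyllabifiable consonants are /f/, /θ/; each receives one epenthetic vowel.

2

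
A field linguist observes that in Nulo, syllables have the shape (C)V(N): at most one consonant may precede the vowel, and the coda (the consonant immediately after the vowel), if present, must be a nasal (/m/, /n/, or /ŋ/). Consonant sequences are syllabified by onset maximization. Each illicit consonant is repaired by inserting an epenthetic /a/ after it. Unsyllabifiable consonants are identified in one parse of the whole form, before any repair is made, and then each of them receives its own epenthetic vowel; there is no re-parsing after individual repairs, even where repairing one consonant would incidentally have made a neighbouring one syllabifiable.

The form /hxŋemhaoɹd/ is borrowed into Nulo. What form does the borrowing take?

haxaŋemhaoɹada

Syllabifying with onset maximization leaves /h/, /x/, /ɹ/, /d/ stranded (only a nasal (/m/, /n/, or /ŋ/) is licensed in coda position; onsets are limited to one consonant).
Each unlicensed consonant becomes the onset of a new syllable: /h/ → /ha/, /x/ → /xa/, /ɹ/ → /ɹa/, /d/ → /da/.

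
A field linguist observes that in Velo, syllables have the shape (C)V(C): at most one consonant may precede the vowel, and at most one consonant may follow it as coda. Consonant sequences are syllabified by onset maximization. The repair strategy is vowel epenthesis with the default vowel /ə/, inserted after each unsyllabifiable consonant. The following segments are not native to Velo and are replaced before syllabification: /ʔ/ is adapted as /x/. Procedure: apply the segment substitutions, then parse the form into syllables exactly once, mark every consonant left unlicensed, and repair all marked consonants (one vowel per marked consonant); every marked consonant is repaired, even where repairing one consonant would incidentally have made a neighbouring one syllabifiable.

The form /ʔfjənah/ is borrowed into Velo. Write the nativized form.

Substitution: /ʔ/ → /x/, giving /xfjənah/.
Syllabifying with onset maximization leaves /x/, /f/ stranded (at most one coda consonant is licensed; onsets are limited to one consonant).
Epenthesis after each stranded consonant: /x/ → /xə/, /f/ → /fə/.

xəfəjənah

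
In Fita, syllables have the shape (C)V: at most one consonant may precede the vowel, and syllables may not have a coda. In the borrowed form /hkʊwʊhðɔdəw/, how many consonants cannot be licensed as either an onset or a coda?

3

Under (C)V, the unsyllabifiable consonants are /h/, /h/, /w/ (no codas are permitted; onsets are limited to one consonant).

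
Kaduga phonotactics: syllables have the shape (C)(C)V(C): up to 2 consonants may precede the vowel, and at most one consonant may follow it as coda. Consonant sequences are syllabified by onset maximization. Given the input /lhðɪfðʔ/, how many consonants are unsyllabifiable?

The consonants /l/, /ð/, /ʔ/ cannot be parsed into a legal (C)(C)V(C) syllable (at most one coda consonant is licensed; onsets may contain at most 2 consonants).

3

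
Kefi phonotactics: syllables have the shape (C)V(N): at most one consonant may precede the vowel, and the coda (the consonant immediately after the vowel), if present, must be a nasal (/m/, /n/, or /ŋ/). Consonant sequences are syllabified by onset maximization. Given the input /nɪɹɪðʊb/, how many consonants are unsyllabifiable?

1

Syllabifying with onset maximization leaves /b/ stranded (only a nasal (/m/, /n/, or /ŋ/) is licensed in coda position; onsets are limited to one consonant).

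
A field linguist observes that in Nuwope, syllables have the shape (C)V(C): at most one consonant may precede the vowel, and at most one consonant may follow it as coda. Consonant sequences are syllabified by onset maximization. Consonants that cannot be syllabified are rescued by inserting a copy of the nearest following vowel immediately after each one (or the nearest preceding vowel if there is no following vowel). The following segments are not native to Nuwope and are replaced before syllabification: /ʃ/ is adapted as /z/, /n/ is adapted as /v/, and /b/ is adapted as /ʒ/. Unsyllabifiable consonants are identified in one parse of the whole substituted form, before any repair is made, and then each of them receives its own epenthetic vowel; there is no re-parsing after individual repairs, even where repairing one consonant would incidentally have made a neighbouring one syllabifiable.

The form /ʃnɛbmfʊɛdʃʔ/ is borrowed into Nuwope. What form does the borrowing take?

Substitution: /ʃ/ → /z/, /n/ → /v/, /b/ → /ʒ/, giving /zvɛʒmfʊɛdzʔ/.
Syllabifying with onset maximization leaves /z/, /m/, /z/, /ʔ/ stranded (at most one coda consonant is licensed; onsets are limited to one consonant).
Each unlicensed consonant becomes the onset of a new syllable: /z/ → /zɛ/, /m/ → /mʊ/, /z/ → /zɛ/, /ʔ/ → /ʔɛ/.

zɛvɛʒmʊfʊɛdzɛʔɛ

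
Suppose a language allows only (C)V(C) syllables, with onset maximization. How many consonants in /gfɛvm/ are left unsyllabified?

Syllabifying with onset maximization leaves /g/, /m/ stranded (at most one coda consonant is licensed; onsets are limited to one consonant).

2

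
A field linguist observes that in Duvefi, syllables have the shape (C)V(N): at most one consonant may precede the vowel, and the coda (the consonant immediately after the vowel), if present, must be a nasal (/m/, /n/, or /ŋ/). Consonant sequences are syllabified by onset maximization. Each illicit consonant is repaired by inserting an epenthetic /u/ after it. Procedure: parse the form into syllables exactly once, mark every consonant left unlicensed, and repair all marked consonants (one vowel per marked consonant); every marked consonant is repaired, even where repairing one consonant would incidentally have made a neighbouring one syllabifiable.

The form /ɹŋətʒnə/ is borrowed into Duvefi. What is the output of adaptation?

Syllabifying with onset maximization leaves /ɹ/, /t/, /ʒ/ stranded (only a nasal (/m/, /n/, or /ŋ/) is licensed in coda position; onsets are limited to one consonant).
Epenthesis after each stranded consonant: /ɹ/ → /ɹu/, /t/ → /tu/, /ʒ/ → /ʒu/.

ɹuŋətuʒunə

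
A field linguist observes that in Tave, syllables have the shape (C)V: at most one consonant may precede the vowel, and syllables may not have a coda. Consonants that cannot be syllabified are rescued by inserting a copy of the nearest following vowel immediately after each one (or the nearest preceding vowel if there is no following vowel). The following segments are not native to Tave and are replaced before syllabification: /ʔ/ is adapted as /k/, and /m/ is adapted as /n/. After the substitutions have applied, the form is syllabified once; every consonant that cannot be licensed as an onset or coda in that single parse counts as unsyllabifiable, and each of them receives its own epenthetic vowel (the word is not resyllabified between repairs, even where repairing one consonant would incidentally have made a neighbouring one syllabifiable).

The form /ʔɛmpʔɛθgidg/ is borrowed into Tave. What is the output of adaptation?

kɛnɛpɛkɛθigidigi

Substitution: /ʔ/ → /k/, /m/ → /n/, giving /kɛnpkɛθgidg/.
Under (C)V, the unsyllabifiable consonants are /n/, /p/, /θ/, /d/, /g/ (no codas are permitted; onsets are limited to one consonant).
Each unlicensed consonant becomes the onset of a new syllable: /n/ → /nɛ/, /p/ → /pɛ/, /θ/ → /θi/, /d/ → /di/, /g/ → /gi/.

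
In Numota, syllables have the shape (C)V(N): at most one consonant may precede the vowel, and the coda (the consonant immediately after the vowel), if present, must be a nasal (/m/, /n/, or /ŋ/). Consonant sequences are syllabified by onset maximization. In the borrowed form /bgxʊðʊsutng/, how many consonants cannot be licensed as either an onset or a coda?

The consonants /b/, /g/, /t/, /n/, /g/ cannot be parsed into a legal (C)V(N) syllable (only a nasal (/m/, /n/, or /ŋ/) is licensed in coda position; onsets are limited to one consonant).

5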